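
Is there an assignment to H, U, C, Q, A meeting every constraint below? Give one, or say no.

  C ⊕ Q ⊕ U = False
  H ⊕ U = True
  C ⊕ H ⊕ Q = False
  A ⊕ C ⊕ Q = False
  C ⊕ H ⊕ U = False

UNSATISFIABLE

Adding constraints 1, 2, 3 mod 2: every variable appears an even number of times on the left, so the left side is 0.
But the right sides sum to 1 (mod 2). 0 ≠ 1 — the system is inconsistent.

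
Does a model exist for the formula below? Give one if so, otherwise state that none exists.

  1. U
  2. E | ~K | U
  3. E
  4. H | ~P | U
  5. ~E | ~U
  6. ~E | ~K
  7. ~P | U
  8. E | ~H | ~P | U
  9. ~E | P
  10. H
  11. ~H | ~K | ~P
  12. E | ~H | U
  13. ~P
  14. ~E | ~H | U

Unsatisfiable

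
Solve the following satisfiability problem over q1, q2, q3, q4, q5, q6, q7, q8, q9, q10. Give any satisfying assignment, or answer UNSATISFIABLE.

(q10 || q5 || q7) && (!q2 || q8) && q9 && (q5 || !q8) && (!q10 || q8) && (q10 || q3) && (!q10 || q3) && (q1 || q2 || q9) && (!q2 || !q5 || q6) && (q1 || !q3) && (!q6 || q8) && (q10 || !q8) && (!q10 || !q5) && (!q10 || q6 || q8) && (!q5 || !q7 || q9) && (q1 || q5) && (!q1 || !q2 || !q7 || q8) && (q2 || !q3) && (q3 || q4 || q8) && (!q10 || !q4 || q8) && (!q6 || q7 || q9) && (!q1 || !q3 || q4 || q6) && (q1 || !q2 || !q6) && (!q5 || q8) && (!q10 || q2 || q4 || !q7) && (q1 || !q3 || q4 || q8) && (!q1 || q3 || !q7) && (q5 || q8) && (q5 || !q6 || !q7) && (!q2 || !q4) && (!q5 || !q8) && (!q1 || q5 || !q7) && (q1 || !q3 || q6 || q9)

UNSATISFIABLE

Case q2 = True:
  (!q2 || q8) forces q8 = True.
  (q9) forces q9 = True.
  (q5 || !q8) forces q5 = True.
  Clause (!q5 || !q8) is falsified — contradiction.
Case q2 = False:
  (q9) forces q9 = True.
  (q2 || !q3) forces q3 = False.
  (q10 || q3) forces q10 = True.
  Clause (!q10 || q3) is falsified — contradiction.
Both cases fail, so the formula is unsatisfiable.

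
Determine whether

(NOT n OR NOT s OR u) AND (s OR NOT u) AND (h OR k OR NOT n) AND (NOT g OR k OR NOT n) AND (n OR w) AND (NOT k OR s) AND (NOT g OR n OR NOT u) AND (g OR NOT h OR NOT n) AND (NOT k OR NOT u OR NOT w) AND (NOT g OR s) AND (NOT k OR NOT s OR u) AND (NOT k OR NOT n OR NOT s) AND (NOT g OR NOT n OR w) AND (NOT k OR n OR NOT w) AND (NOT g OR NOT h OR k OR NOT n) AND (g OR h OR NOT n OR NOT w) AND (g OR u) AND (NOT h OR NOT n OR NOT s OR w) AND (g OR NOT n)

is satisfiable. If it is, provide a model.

g=T, w=T, u=F, h=T, s=T, n=F, k=F

Set g = True.
  then (NOT g OR s) forces s = True.
Try w = False:
  (n OR w) forces n = True.
  clause (NOT g OR NOT n OR w) is falsified — backtrack.
So w = True.
Set u = False.
  then (NOT n OR NOT s OR u) forces n = False.
  then (NOT k OR NOT s OR u) forces k = False.
Set h = True.
All clauses satisfied.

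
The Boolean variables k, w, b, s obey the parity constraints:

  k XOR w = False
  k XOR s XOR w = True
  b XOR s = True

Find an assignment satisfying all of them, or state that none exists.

k = False, w = False, b = False, s = True

k XOR w = F XOR F = False ✓
k XOR s XOR w = F XOR T XOR F = True ✓
b XOR s = F XOR T = True ✓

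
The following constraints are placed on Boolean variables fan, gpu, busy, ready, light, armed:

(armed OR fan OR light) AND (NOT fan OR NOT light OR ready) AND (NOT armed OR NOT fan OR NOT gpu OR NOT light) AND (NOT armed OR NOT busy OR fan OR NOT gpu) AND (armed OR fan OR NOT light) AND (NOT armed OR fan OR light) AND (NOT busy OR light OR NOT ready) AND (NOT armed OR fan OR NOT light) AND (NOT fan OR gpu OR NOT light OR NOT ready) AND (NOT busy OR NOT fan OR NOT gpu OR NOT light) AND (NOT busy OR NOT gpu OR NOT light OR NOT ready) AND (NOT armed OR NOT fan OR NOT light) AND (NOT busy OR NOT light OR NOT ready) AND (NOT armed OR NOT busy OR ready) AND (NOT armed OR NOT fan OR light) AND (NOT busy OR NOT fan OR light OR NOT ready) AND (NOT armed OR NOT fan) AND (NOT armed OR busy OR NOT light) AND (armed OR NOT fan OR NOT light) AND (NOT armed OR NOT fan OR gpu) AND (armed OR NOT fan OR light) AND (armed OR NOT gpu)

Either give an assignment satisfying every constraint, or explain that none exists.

Unsatisfiable

Case fan = True:
  (NOT armed OR NOT fan) forces armed = False.
  (armed OR NOT fan OR NOT light) forces light = False.
  Clause (armed OR NOT fan OR light) is falsified — contradiction.
Case fan = False:
  If armed = True:
    (NOT armed OR fan OR light) forces light = True.
    clause (NOT armed OR fan OR NOT light) is falsified.
  If armed = False:
    (armed OR fan OR light) forces light = True.
    clause (armed OR fan OR NOT light) is falsified.
  Every sub-case reaches a contradiction.
Both cases fail, so the formula is unsatisfiable.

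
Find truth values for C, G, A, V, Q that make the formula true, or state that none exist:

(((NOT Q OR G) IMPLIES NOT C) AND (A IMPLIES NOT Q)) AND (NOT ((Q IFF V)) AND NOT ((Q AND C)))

C = False, G = False, A = False, V = False, Q = True

  ((NOT Q OR G) IMPLIES NOT C) AND (A IMPLIES NOT Q) = True
    (NOT Q OR G) IMPLIES NOT C = True
      NOT Q OR G = False
        NOT Q = False
      NOT C = True
    A IMPLIES NOT Q = True
      NOT Q = False
  NOT ((Q IFF V)) AND NOT ((Q AND C)) = True
    NOT ((Q IFF V)) = True
      Q IFF V = False
    NOT ((Q AND C)) = True
      Q AND C = False
Both conjuncts True, so the formula holds.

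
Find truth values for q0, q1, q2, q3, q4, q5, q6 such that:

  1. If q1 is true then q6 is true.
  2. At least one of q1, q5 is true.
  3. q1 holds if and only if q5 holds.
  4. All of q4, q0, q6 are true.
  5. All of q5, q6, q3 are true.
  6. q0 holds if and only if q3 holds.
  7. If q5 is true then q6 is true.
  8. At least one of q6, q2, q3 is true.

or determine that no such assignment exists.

q0=T, q1=T, q2=T, q3=T, q4=T, q5=T, q6=T

  (1) q1=T ⇒ q6: T ✓
  (2) {q1, q5}: 2 true — at least one ✓
  (3) q1=T, q5=T — same ✓
  (4) {q4, q0, q6}: all 3 true ✓
  (5) {q5, q6, q3}: all 3 true ✓
  (6) q0=T, q3=T — same ✓
  (7) q5=T ⇒ q6: T ✓
  (8) {q6, q2, q3}: 3 true — at least one ✓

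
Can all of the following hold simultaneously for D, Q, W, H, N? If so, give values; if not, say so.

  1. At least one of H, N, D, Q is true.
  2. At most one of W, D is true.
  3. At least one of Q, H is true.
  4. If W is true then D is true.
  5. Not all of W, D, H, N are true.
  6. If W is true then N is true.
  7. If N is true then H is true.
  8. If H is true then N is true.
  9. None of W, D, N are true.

D=F, Q=T, W=F, H=F, N=F

  (1) {H, N, D, Q}: 1 true — at least one ✓
  (2) {W, D}: 0 true — at most one ✓
  (3) {Q, H}: 1 true — at least one ✓
  (4) W=F ⇒ D: vacuous ✓
  (5) {W, D, H, N}: 0/4 true — not all ✓
  (6) W=F ⇒ N: vacuous ✓
  (7) N=F ⇒ H: vacuous ✓
  (8) H=F ⇒ N: vacuous ✓
  (9) {W, D, N}: 0 true — none ✓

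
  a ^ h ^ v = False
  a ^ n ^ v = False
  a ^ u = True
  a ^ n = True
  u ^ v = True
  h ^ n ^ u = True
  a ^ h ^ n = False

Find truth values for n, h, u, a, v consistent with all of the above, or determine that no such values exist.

Unsatisfiable

Adding constraints 1, 4, 5, 6 mod 2: every variable appears an even number of times on the left, so the left side is 0.
But the right sides sum to 1 (mod 2). 0 ≠ 1 — the system is inconsistent.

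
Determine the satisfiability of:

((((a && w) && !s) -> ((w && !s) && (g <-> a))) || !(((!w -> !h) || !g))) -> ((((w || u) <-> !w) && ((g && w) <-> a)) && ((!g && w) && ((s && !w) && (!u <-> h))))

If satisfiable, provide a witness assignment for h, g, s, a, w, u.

h = True, g = False, s = False, a = True, w = True, u = False

  ((((a && w) && !s) -> ((w && !s) && (g <-> a))) || !(((!w -> !h) || !g))) -> ((((w || u) <-> !w) && ((g && w) <-> a)) && ((!g && w) && ((s && !w) && (!u <-> h)))) = True
    (((a && w) && !s) -> ((w && !s) && (g <-> a))) || !(((!w -> !h) || !g)) = False
      ((a && w) && !s) -> ((w && !s) && (g <-> a)) = False
        (a && w) && !s = True
          a && w = True
          !s = True
        (w && !s) && (g <-> a) = False
          w && !s = True
            !s = True
          g <-> a = False
      !(((!w -> !h) || !g)) = False
        (!w -> !h) || !g = True
          !w -> !h = True
            !w = False
            !h = False
          !g = True
    (((w || u) <-> !w) && ((g && w) <-> a)) && ((!g && w) && ((s && !w) && (!u <-> h))) = False
      ((w || u) <-> !w) && ((g && w) <-> a) = False
        (w || u) <-> !w = False
          w || u = True
          !w = False
        (g && w) <-> a = False
          g && w = False
      (!g && w) && ((s && !w) && (!u <-> h)) = False
        !g && w = True
          !g = True
        (s && !w) && (!u <-> h) = False
          s && !w = False
            !w = False
          !u <-> h = True
            !u = True
The formula evaluates to True.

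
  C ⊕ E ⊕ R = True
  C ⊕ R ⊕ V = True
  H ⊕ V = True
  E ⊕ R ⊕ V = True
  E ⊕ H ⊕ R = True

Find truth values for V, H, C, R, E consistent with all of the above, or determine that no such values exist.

No satisfying assignment exists.

Adding constraints 3, 4, 5 mod 2: every variable appears an even number of times on the left, so the left side is 0.
But the right sides sum to 1 (mod 2). 0 ≠ 1 — the system is inconsistent.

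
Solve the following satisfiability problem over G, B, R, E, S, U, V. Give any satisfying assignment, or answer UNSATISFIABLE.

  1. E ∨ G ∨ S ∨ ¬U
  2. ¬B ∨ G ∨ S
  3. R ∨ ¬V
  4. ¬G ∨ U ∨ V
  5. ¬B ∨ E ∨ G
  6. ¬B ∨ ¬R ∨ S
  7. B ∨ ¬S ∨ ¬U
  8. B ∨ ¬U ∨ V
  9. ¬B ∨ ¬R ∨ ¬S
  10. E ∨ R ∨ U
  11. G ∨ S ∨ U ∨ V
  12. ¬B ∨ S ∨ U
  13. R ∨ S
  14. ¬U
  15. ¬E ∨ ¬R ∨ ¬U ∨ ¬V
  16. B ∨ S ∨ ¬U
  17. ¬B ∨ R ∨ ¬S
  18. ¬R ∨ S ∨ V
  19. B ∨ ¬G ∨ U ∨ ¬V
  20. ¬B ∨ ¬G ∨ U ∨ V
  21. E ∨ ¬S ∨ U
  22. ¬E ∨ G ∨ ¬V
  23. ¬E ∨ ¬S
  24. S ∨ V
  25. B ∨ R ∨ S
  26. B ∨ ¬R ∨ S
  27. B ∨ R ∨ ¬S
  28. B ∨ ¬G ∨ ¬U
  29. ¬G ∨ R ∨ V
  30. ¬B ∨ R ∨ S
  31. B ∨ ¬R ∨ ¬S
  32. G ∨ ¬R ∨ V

UNSATISFIABLE

Case S = True:
  (¬U) forces U = False.
  (E ∨ ¬S ∨ U) forces E = True.
  Clause (¬E ∨ ¬S) is falsified — contradiction.
Case S = False:
  (R ∨ S) forces R = True.
  (¬B ∨ ¬R ∨ S) forces B = False.
  Clause (B ∨ ¬R ∨ S) is falsified — contradiction.
Both cases fail, so the formula is unsatisfiable.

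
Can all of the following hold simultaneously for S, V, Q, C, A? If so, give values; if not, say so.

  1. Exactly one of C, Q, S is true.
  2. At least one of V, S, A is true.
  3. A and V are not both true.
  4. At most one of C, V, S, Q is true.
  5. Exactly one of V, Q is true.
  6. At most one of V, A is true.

S = False, V = False, Q = True, C = False, A = True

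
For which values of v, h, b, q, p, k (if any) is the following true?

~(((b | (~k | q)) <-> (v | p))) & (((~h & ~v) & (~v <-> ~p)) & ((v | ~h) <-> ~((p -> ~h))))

The formula is unsatisfiable.

Case h = True: the conjunct ~h is False.
Case h = False: the conjunct (v | ~h) <-> ~((p -> ~h)) becomes (v | True) <-> ~True = False.
Both cases fail — unsatisfiable.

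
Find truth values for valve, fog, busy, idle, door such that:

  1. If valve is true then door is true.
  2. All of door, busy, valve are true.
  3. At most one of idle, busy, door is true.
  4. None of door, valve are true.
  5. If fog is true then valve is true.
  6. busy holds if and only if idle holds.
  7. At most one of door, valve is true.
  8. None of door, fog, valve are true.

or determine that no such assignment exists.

Case valve = True:
  Constraint (4) is violated (valve=T) — contradiction.
Case valve = False:
  Constraint (2) is violated (valve=F) — contradiction.
Both cases fail — unsatisfiable.

No satisfying assignment exists.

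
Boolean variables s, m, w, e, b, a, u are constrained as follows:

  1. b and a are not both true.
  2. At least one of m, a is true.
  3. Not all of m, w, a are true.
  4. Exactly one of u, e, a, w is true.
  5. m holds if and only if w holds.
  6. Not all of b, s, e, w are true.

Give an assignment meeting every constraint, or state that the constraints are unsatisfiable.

s=F; m=T; w=T; e=F; b=F; a=F; u=F

  (1) b=F, a=F — not both ✓
  (2) {m, a}: 1 true — at least one ✓
  (3) {m, w, a}: 2/3 true — not all ✓
  (4) {u, e, a, w}: 1 true — exactly one ✓
  (5) m=T, w=T — same ✓
  (6) {b, s, e, w}: 1/4 true — not all ✓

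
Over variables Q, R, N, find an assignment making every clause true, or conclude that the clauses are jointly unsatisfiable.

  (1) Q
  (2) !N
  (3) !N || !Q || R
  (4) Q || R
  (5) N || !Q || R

Q = True, R = True, N = False

Unit clause (Q) forces Q = True.
Unit clause (!N) forces N = False.
In (N || !Q || R) only R is left, so R = True.
All clauses satisfied.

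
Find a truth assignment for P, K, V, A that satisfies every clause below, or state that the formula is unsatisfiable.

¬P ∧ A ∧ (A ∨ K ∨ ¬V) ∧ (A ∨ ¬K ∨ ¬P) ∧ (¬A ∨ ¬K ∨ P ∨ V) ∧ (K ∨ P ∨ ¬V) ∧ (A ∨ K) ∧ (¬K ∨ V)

P=F, K=F, V=F, A=T

Unit clause (¬P) forces P = False.
Unit clause (A) forces A = True.
Set K = False.
  then (K ∨ P ∨ ¬V) forces V = False.
Check each clause:
  (¬P): ¬P holds.
  (A): A holds.
  (A ∨ K ∨ ¬V): A holds.
  (A ∨ ¬K ∨ ¬P): A holds.
  (¬A ∨ ¬K ∨ P ∨ V): ¬K holds.
  (K ∨ P ∨ ¬V): ¬V holds.
  (A ∨ K): A holds.
  (¬K ∨ V): ¬K holds.
All clauses satisfied.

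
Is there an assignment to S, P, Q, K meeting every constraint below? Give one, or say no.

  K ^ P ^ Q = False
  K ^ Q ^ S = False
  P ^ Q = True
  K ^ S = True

S=F, P=F, Q=T, K=T

K ^ P ^ Q = T ^ F ^ T = False ✓
K ^ Q ^ S = T ^ T ^ F = False ✓
P ^ Q = F ^ T = True ✓
K ^ S = T ^ F = True ✓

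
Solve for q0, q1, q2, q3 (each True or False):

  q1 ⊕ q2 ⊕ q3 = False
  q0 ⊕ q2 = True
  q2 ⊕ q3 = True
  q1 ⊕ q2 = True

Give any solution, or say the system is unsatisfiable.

q0: True, q1: True, q2: False, q3: True

q1 ⊕ q2 ⊕ q3 = T ⊕ F ⊕ T = False ✓
q0 ⊕ q2 = T ⊕ F = True ✓
q2 ⊕ q3 = F ⊕ T = True ✓
q1 ⊕ q2 = T ⊕ F = True ✓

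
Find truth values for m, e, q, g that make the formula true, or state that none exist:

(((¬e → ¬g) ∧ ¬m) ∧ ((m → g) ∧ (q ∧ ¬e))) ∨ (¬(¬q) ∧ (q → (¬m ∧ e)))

m: False, e: True, q: True, g: True

  (((¬e → ¬g) ∧ ¬m) ∧ ((m → g) ∧ (q ∧ ¬e))) ∨ (¬(¬q) ∧ (q → (¬m ∧ e))) = True
    ((¬e → ¬g) ∧ ¬m) ∧ ((m → g) ∧ (q ∧ ¬e)) = False
      (¬e → ¬g) ∧ ¬m = True
        ¬e → ¬g = True
          ¬e = False
          ¬g = False
        ¬m = True
      (m → g) ∧ (q ∧ ¬e) = False
        m → g = True
        q ∧ ¬e = False
          ¬e = False
    ¬(¬q) ∧ (q → (¬m ∧ e)) = True
      ¬(¬q) = True
        ¬q = False
      q → (¬m ∧ e) = True
        ¬m ∧ e = True
          ¬m = True
The formula evaluates to True.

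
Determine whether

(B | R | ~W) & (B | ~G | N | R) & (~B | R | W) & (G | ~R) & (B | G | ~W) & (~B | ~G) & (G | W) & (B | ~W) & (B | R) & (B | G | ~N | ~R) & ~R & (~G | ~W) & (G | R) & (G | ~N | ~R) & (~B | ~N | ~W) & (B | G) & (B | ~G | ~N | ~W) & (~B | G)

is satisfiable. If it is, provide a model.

Case R = True:
  Clause (~R) is falsified — contradiction.
Case R = False:
  (B | R) forces B = True.
  (~B | R | W) forces W = True.
  (~B | ~G) forces G = False.
  Clause (G | R) is falsified — contradiction.
Both cases fail, so the formula is unsatisfiable.

Unsatisfiable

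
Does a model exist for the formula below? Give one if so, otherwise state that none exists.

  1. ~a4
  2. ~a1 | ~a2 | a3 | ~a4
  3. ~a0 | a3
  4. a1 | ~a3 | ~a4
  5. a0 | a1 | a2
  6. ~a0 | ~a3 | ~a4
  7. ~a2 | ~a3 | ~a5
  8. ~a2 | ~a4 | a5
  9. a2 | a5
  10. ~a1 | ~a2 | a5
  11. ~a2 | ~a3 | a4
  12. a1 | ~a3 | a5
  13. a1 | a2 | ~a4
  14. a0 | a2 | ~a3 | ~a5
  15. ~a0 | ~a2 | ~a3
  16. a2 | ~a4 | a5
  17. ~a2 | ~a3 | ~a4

a0: False; a1: True; a2: False; a3: False; a4: False; a5: True

Unit clause (~a4) forces a4 = False.
Set a0 = False.
Set a1 = True.
Set a2 = False.
  then (a2 | a5) forces a5 = True.
  then (a0 | a2 | ~a3 | ~a5) forces a3 = False.
All clauses satisfied.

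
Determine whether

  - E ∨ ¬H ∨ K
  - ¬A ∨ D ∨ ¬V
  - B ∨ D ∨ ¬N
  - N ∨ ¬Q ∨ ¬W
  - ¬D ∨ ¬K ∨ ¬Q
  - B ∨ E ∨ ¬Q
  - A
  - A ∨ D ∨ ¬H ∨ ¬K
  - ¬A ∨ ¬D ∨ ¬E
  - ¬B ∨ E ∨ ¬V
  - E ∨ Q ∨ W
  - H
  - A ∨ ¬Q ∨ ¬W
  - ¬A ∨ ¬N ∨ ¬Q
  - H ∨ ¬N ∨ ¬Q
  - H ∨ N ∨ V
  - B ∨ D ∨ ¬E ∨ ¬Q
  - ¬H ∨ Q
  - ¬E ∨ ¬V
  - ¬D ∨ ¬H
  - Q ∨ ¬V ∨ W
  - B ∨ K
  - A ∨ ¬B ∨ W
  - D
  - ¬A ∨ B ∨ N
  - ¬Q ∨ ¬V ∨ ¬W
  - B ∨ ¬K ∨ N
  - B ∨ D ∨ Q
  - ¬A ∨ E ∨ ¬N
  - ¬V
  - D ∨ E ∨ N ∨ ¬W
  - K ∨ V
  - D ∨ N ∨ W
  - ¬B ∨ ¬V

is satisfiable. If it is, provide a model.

Unsatisfiable

Case D = True:
  (A) forces A = True.
  (¬A ∨ ¬D ∨ ¬E) forces E = False.
  (H) forces H = True.
  Clause (¬D ∨ ¬H) is falsified — contradiction.
Case D = False:
  Clause (D) is falsified — contradiction.
Both cases fail, so the formula is unsatisfiable.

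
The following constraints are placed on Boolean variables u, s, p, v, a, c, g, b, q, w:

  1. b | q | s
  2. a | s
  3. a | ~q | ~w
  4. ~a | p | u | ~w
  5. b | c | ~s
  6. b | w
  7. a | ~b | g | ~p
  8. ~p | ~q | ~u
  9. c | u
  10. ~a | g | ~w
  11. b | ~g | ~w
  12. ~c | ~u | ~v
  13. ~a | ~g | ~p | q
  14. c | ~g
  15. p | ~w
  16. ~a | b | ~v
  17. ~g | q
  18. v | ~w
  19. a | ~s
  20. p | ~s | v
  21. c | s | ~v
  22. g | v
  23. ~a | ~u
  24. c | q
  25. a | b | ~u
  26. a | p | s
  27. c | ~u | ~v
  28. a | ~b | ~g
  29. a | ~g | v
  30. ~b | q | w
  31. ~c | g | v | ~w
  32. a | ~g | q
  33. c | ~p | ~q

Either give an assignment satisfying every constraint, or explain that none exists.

Try u = True:
  (~a | ~u) forces a = False.
  (a | s) forces s = True.
  clause (a | ~s) is falsified — backtrack.
So u = False.
  then (c | u) forces c = True.
Set s = False.
  then (a | s) forces a = True.
Set p = True.
Set v = True.
  then (~a | b | ~v) forces b = True.
Set g = True.
  then (~a | ~g | ~p | q) forces q = True.
Set w = False.
All clauses satisfied.

u: False; s: False; p: True; v: True; a: True; c: True; g: True; b: True; q: True; w: False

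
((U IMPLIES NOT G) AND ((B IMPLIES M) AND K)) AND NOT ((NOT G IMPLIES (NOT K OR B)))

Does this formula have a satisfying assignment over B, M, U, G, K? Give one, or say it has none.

B=F, M=T, U=T, G=F, K=T

  (U IMPLIES NOT G) AND ((B IMPLIES M) AND K) = True
    U IMPLIES NOT G = True
      NOT G = True
    (B IMPLIES M) AND K = True
      B IMPLIES M = True
  NOT ((NOT G IMPLIES (NOT K OR B))) = True
    NOT G IMPLIES (NOT K OR B) = False
      NOT G = True
      NOT K OR B = False
        NOT K = False
Both conjuncts True, so the formula holds.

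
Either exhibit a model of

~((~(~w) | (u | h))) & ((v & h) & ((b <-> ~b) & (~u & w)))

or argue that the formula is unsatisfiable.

The conjunct b <-> ~b is unsatisfiable on its own:
  b=F: evaluates to False.
  b=T: evaluates to False.
So the whole conjunction is unsatisfiable.

Unsatisfiable — no assignment works.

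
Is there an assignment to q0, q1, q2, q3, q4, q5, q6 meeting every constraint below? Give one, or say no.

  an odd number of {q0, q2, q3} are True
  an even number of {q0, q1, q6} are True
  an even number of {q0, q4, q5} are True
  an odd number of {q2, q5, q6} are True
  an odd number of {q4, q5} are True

q0: True; q1: True; q2: False; q3: False; q4: False; q5: True; q6: False

{q0, q2, q3}: 1 true → odd ✓
{q0, q1, q6}: 2 true → even ✓
{q0, q4, q5}: 2 true → even ✓
{q2, q5, q6}: 1 true → odd ✓
{q4, q5}: 1 true → odd ✓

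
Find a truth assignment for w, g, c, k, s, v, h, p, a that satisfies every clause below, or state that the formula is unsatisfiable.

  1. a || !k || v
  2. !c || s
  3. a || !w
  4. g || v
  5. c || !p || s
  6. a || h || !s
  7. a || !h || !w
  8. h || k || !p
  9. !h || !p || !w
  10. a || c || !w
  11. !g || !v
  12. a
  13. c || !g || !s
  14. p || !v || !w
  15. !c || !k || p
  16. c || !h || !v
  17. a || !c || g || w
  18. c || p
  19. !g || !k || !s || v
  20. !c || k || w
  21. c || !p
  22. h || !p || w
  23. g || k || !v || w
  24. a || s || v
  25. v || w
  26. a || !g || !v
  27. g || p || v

Unit clause (a) forces a = True.
Set w = True.
Set g = False.
  then (g || v) forces v = True.
  then (p || !v || !w) forces p = True.
  then (c || !p) forces c = True.
  then (!c || s) forces s = True.
  then (!h || !p || !w) forces h = False.
  then (h || k || !p) forces k = True.
All clauses satisfied.

w = True, g = False, c = True, k = True, s = True, v = True, h = False, p = True, a = True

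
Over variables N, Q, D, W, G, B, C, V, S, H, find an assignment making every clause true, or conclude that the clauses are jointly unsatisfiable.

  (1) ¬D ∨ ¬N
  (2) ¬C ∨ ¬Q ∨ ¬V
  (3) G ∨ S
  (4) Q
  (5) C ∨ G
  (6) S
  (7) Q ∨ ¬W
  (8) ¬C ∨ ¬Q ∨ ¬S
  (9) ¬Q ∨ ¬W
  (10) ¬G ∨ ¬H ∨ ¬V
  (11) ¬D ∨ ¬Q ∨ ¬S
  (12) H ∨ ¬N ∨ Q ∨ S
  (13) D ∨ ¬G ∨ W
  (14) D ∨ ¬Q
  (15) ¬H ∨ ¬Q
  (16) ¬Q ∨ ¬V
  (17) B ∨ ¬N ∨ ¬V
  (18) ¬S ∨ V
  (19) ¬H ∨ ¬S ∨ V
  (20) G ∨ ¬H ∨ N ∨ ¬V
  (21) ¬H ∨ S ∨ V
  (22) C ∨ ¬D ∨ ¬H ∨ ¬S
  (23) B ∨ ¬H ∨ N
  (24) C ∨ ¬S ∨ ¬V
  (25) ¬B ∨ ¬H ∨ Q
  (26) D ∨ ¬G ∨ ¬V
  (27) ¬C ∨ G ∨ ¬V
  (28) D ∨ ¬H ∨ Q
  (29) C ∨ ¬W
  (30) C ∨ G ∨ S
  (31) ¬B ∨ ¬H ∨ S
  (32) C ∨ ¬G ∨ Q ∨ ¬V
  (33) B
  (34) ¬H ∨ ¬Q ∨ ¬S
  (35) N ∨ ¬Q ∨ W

UNSATISFIABLE

Case V = True:
  (Q) forces Q = True.
  Clause (¬Q ∨ ¬V) is falsified — contradiction.
Case V = False:
  (Q) forces Q = True.
  (S) forces S = True.
  Clause (¬S ∨ V) is falsified — contradiction.
Both cases fail, so the formula is unsatisfiable.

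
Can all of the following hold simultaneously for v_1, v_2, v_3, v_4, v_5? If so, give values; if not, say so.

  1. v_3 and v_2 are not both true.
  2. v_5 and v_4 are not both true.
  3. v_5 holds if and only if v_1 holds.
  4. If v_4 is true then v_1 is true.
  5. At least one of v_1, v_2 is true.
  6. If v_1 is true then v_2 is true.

v_1: False, v_2: True, v_3: False, v_4: False, v_5: False

  (1) v_3=F, v_2=T — not both ✓
  (2) v_5=F, v_4=F — not both ✓
  (3) v_5=F, v_1=F — same ✓
  (4) v_4=F ⇒ v_1: vacuous ✓
  (5) {v_1, v_2}: 1 true — at least one ✓
  (6) v_1=F ⇒ v_2: vacuous ✓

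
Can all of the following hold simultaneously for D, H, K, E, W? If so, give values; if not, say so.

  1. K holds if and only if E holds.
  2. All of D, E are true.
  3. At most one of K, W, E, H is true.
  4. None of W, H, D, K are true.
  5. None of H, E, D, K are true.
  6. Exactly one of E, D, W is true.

Case D = True:
  Constraint (4) is violated (D=T) — contradiction.
Case D = False:
  Constraint (2) is violated (D=F) — contradiction.
Both cases fail — unsatisfiable.

UNSATISFIABLE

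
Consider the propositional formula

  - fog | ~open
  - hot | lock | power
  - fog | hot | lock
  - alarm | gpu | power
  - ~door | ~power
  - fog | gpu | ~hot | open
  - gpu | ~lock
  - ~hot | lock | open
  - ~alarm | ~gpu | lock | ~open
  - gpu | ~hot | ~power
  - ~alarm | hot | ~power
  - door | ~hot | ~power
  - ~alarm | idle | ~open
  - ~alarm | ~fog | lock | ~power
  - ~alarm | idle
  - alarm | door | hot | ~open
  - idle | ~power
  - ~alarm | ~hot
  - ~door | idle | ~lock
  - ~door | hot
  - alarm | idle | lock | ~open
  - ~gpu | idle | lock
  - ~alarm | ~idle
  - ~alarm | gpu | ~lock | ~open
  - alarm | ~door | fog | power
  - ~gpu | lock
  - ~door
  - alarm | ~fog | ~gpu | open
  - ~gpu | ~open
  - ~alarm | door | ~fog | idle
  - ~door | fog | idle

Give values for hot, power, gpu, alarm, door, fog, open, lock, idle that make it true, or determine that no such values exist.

Unit clause (~door) forces door = False.
Set hot = False.
Set power = False.
  then (hot | lock | power) forces lock = True.
  then (gpu | ~lock) forces gpu = True.
  then (~gpu | ~open) forces open = False.
Try alarm = True:
  (~alarm | idle) forces idle = True.
  clause (~alarm | ~idle) is falsified — backtrack.
So alarm = False.
  then (alarm | ~fog | ~gpu | open) forces fog = False.
Set idle = False.
All clauses satisfied.

hot: False, power: False, gpu: True, alarm: False, door: False, fog: False, open: False, lock: True, idle: False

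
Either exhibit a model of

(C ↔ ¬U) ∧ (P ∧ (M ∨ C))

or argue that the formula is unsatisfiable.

P = True; U = True; C = False; M = True

  C ↔ ¬U = True
    ¬U = False
  P ∧ (M ∨ C) = True
    M ∨ C = True
Both conjuncts True, so the formula holds.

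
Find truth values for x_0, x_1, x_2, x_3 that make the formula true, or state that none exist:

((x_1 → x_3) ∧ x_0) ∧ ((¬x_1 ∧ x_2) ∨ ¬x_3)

x_0 = True; x_1 = False; x_2 = False; x_3 = False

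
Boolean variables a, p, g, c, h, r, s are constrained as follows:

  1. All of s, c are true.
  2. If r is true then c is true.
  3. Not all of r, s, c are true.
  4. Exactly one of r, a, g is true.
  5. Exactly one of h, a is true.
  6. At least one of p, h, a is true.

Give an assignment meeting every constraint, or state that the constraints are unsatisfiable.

a = True, p = False, g = False, c = True, h = False, r = False, s = True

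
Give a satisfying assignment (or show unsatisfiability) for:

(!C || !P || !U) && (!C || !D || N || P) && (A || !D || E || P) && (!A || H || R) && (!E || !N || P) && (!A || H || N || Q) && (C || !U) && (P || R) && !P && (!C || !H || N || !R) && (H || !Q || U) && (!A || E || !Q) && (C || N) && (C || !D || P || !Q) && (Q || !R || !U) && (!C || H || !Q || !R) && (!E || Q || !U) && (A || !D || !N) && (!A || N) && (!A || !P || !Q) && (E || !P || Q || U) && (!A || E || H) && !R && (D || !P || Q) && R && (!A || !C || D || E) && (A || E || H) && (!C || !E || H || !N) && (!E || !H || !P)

Case R = True:
  Clause (!R) is falsified — contradiction.
Case R = False:
  Clause (R) is falsified — contradiction.
Both cases fail, so the formula is unsatisfiable.

Unsatisfiable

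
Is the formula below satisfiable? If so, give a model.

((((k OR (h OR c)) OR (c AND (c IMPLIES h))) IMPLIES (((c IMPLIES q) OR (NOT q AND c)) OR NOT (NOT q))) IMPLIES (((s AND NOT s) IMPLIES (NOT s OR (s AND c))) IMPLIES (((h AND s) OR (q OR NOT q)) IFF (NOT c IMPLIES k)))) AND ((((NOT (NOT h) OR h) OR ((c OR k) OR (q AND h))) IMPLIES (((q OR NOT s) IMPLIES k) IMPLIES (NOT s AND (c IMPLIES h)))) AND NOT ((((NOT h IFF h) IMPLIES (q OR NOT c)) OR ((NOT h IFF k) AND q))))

Unsatisfiable — no assignment works.

The conjunct NOT ((((NOT h IFF h) IMPLIES (q OR NOT c)) OR ((NOT h IFF k) AND q))) is unsatisfiable on its own:
  h = True: this becomes NOT ((True OR (NOT k AND q))) = False.
  h = False: this becomes NOT ((True OR (k AND q))) = False.
So the whole conjunction is unsatisfiable.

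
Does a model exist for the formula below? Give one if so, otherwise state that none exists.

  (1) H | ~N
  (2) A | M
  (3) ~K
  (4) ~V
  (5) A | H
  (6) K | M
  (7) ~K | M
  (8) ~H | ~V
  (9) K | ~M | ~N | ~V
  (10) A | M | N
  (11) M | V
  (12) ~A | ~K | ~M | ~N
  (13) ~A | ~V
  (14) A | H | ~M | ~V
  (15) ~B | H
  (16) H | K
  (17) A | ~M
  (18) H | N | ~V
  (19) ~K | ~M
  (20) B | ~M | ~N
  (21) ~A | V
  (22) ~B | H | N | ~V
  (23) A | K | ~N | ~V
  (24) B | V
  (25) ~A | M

Case A = True:
  (~K) forces K = False.
  (~V) forces V = False.
  Clause (~A | V) is falsified — contradiction.
Case A = False:
  (A | M) forces M = True.
  Clause (A | ~M) is falsified — contradiction.
Both cases fail, so the formula is unsatisfiable.

No satisfying assignment exists.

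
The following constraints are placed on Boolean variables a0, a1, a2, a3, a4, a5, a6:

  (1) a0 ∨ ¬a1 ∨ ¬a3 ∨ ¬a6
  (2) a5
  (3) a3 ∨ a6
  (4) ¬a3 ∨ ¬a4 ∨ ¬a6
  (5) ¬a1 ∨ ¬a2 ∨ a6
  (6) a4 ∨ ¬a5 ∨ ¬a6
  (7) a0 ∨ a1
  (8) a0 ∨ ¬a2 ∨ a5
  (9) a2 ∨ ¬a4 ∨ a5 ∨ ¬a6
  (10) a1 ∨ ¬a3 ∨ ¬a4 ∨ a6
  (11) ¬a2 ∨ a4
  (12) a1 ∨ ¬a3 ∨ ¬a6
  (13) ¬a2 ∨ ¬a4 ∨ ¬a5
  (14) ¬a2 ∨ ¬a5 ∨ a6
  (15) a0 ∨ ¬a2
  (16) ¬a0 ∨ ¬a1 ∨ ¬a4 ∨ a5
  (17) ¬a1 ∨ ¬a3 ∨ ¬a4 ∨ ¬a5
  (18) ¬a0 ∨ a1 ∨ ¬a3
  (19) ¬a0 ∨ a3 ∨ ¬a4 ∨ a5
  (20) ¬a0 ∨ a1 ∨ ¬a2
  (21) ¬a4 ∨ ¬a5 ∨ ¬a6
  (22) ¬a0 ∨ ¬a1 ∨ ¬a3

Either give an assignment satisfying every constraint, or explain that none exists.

Unit clause (a5) forces a5 = True.
Set a0 = False.
  then (a0 ∨ a1) forces a1 = True.
  then (a0 ∨ ¬a2) forces a2 = False.
Try a3 = False:
  (a3 ∨ a6) forces a6 = True.
  (a4 ∨ ¬a5 ∨ ¬a6) forces a4 = True.
  clause (¬a4 ∨ ¬a5 ∨ ¬a6) is falsified — backtrack.
So a3 = True.
  then (a0 ∨ ¬a1 ∨ ¬a3 ∨ ¬a6) forces a6 = False.
  then (¬a1 ∨ ¬a3 ∨ ¬a4 ∨ ¬a5) forces a4 = False.
All clauses satisfied.

a0=F, a1=T, a2=F, a3=T, a4=F, a5=T, a6=F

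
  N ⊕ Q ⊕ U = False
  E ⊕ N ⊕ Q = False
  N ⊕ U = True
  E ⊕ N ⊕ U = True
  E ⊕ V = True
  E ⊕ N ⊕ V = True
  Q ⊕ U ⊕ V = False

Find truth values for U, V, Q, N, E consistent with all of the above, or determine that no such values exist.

The formula is unsatisfiable.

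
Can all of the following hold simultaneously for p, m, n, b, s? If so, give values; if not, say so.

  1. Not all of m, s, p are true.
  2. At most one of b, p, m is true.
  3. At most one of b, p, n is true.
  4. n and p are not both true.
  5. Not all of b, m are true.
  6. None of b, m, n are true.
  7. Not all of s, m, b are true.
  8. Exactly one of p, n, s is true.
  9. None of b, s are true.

p = True; m = False; n = False; b = False; s = False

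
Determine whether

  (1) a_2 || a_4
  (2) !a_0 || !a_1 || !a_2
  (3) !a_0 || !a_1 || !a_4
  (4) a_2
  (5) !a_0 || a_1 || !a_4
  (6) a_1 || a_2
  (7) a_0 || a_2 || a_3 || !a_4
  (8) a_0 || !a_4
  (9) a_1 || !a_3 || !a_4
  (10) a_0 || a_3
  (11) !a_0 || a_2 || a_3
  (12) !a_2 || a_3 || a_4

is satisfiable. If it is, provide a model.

a_0: False, a_1: True, a_2: True, a_3: True, a_4: False

Unit clause (a_2) forces a_2 = True.
Set a_0 = False.
  then (a_0 || !a_4) forces a_4 = False.
  then (a_0 || a_3) forces a_3 = True.
Set a_1 = True.
All clauses satisfied.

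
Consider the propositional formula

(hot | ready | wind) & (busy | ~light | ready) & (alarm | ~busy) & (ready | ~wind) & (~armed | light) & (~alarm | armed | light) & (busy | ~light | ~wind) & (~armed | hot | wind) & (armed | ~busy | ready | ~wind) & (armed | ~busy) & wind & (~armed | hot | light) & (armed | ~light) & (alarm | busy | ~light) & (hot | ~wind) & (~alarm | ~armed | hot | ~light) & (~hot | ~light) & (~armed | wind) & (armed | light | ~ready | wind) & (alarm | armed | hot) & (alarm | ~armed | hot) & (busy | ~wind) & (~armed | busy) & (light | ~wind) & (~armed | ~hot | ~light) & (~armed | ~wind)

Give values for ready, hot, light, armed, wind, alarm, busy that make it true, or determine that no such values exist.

Unsatisfiable — no assignment works.

Case wind = True:
  (ready | ~wind) forces ready = True.
  (hot | ~wind) forces hot = True.
  (~hot | ~light) forces light = False.
  Clause (light | ~wind) is falsified — contradiction.
Case wind = False:
  Clause (wind) is falsified — contradiction.
Both cases fail, so the formula is unsatisfiable.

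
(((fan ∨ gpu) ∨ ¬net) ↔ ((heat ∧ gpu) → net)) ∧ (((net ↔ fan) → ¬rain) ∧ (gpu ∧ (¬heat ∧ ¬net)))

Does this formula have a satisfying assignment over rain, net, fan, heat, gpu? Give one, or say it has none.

rain = False; net = False; fan = False; heat = False; gpu = True

  ((fan ∨ gpu) ∨ ¬net) ↔ ((heat ∧ gpu) → net) = True
    (fan ∨ gpu) ∨ ¬net = True
      fan ∨ gpu = True
      ¬net = True
    (heat ∧ gpu) → net = True
      heat ∧ gpu = False
  ((net ↔ fan) → ¬rain) ∧ (gpu ∧ (¬heat ∧ ¬net)) = True
    (net ↔ fan) → ¬rain = True
      net ↔ fan = True
      ¬rain = True
    gpu ∧ (¬heat ∧ ¬net) = True
      ¬heat ∧ ¬net = True
        ¬heat = True
        ¬net = True
Both conjuncts True, so the formula holds.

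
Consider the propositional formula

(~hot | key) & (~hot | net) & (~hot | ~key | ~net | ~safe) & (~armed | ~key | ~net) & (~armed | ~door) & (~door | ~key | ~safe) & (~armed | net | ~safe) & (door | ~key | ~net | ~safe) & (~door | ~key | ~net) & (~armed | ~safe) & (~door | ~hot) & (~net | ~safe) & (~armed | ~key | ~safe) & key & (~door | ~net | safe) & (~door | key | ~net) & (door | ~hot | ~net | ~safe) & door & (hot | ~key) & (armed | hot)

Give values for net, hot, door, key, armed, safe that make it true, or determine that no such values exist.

Unsatisfiable — no assignment works.

Case door = True:
  (~armed | ~door) forces armed = False.
  (~door | ~hot) forces hot = False.
  Clause (armed | hot) is falsified — contradiction.
Case door = False:
  Clause (door) is falsified — contradiction.
Both cases fail, so the formula is unsatisfiable.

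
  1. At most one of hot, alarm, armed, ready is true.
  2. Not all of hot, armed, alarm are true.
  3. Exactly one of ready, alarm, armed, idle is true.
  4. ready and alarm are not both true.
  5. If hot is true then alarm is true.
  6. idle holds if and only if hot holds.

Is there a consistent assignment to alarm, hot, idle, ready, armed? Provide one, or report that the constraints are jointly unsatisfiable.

alarm = False; hot = False; idle = False; ready = True; armed = False

  (1) {hot, alarm, armed, ready}: 1 true — at most one ✓
  (2) {hot, armed, alarm}: 0/3 true — not all ✓
  (3) {ready, alarm, armed, idle}: 1 true — exactly one ✓
  (4) ready=T, alarm=F — not both ✓
  (5) hot=F ⇒ alarm: vacuous ✓
  (6) idle=F, hot=F — same ✓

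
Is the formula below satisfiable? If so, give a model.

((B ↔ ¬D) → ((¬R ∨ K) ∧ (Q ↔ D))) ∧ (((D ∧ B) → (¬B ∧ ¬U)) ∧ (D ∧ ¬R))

U = False, Q = True, B = False, R = False, K = False, D = True

  (B ↔ ¬D) → ((¬R ∨ K) ∧ (Q ↔ D)) = True
    B ↔ ¬D = True
      ¬D = False
    (¬R ∨ K) ∧ (Q ↔ D) = True
      ¬R ∨ K = True
        ¬R = True
      Q ↔ D = True
  ((D ∧ B) → (¬B ∧ ¬U)) ∧ (D ∧ ¬R) = True
    (D ∧ B) → (¬B ∧ ¬U) = True
      D ∧ B = False
      ¬B ∧ ¬U = True
        ¬B = True
        ¬U = True
    D ∧ ¬R = True
      ¬R = True
Both conjuncts True, so the formula holds.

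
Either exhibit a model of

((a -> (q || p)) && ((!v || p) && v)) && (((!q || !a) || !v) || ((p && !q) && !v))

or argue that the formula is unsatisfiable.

a=T; q=F; v=T; p=T

  (a -> (q || p)) && ((!v || p) && v) = True
    a -> (q || p) = True
      q || p = True
    (!v || p) && v = True
      !v || p = True
        !v = False
  ((!q || !a) || !v) || ((p && !q) && !v) = True
    (!q || !a) || !v = True
      !q || !a = True
        !q = True
        !a = False
      !v = False
    (p && !q) && !v = False
      p && !q = True
        !q = True
      !v = False
Both conjuncts True, so the formula holds.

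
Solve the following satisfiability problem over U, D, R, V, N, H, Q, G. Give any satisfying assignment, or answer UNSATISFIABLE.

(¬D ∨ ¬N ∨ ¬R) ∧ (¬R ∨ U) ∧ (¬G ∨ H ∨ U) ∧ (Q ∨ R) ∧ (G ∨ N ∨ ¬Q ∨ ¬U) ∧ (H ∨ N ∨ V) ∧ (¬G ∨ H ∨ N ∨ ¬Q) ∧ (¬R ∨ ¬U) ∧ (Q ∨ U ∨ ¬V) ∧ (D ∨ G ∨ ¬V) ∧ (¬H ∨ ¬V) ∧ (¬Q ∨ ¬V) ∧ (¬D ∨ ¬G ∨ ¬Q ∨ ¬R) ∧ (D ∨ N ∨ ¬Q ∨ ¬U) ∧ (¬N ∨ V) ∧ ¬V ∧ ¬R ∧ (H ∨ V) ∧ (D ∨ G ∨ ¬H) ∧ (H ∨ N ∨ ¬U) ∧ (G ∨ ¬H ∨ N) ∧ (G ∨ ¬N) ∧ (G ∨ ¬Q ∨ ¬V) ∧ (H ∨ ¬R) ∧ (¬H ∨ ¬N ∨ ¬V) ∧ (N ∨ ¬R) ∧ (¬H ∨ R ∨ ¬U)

Unit clause (¬V) forces V = False.
Unit clause (¬R) forces R = False.
In (H ∨ V) only H is left, so H = True.
In (¬H ∨ R ∨ ¬U) only ¬U is left, so U = False.
In (Q ∨ R) only Q is left, so Q = True.
In (¬N ∨ V) only ¬N is left, so N = False.
In (G ∨ ¬H ∨ N) only G is left, so G = True.
Set D = False.
All clauses satisfied.

U = False, D = False, R = False, V = False, N = False, H = True, Q = True, G = True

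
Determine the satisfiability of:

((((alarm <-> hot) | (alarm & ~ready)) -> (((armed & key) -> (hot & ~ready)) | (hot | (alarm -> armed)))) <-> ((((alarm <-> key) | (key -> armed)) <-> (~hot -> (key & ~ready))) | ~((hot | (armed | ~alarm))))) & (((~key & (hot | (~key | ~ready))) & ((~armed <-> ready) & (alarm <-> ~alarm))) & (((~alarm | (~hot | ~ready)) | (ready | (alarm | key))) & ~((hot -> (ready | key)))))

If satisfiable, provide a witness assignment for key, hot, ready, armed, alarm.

UNSATISFIABLE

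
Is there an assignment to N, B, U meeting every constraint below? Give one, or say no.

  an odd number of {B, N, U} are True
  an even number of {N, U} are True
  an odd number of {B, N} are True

N: False, B: True, U: False

{B, N, U}: 1 true → odd ✓
{N, U}: 0 true → even ✓
{B, N}: 1 true → odd ✓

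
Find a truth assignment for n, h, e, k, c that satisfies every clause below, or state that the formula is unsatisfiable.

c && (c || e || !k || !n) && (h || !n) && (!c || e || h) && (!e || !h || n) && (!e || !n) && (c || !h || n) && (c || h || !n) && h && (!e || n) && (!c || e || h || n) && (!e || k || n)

n = True, h = True, e = False, k = False, c = True

Unit clause (c) forces c = True.
Unit clause (h) forces h = True.
Set n = True.
  then (!e || !n) forces e = False.
Set k = False.
All clauses satisfied.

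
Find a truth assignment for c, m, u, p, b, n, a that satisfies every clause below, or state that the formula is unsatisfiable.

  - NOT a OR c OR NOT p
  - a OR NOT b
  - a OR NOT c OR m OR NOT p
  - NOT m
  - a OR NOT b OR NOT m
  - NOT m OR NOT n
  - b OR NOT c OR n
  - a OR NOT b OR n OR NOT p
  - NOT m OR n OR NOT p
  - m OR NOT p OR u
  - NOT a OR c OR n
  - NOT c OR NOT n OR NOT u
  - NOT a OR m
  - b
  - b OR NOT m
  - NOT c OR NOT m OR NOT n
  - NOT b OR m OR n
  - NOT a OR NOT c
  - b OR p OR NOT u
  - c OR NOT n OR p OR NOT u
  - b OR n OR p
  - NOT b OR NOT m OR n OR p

The formula is unsatisfiable.

Case m = True:
  Clause (NOT m) is falsified — contradiction.
Case m = False:
  (NOT a OR m) forces a = False.
  (a OR NOT b) forces b = False.
  Clause (b) is falsified — contradiction.
Both cases fail, so the formula is unsatisfiable.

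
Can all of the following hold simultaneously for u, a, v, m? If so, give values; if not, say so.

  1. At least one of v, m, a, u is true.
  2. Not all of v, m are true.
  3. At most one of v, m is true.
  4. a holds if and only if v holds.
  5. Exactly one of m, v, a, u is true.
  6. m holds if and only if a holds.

u = True, a = False, v = False, m = False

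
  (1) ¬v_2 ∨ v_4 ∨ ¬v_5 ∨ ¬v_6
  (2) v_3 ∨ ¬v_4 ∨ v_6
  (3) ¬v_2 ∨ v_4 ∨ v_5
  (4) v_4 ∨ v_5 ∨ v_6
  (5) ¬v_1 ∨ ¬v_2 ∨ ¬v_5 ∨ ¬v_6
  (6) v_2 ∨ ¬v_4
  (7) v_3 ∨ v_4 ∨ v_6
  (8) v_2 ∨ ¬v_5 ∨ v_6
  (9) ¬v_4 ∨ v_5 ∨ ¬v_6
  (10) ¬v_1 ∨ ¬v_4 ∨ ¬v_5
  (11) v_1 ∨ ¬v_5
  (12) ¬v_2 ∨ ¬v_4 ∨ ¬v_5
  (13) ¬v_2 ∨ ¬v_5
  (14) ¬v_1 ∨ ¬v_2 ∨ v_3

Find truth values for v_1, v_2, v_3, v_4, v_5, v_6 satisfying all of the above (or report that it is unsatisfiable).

v_1: False; v_2: False; v_3: False; v_4: False; v_5: False; v_6: True

Set v_1 = False.
  then (v_1 ∨ ¬v_5) forces v_5 = False.
Set v_2 = False.
  then (v_2 ∨ ¬v_4) forces v_4 = False.
  then (v_4 ∨ v_5 ∨ v_6) forces v_6 = True.
Set v_3 = False.
All clauses satisfied.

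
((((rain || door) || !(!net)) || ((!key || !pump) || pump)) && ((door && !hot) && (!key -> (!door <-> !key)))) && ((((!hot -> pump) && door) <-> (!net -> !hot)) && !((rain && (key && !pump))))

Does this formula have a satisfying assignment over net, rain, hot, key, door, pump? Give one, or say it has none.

net=F; rain=F; hot=F; key=T; door=T; pump=T

  (((rain || door) || !(!net)) || ((!key || !pump) || pump)) && ((door && !hot) && (!key -> (!door <-> !key))) = True
    ((rain || door) || !(!net)) || ((!key || !pump) || pump) = True
      (rain || door) || !(!net) = True
        rain || door = True
        !(!net) = False
          !net = True
      (!key || !pump) || pump = True
        !key || !pump = False
          !key = False
          !pump = False
    (door && !hot) && (!key -> (!door <-> !key)) = True
      door && !hot = True
        !hot = True
      !key -> (!door <-> !key) = True
        !key = False
        !door <-> !key = True
          !door = False
          !key = False
  (((!hot -> pump) && door) <-> (!net -> !hot)) && !((rain && (key && !pump))) = True
    ((!hot -> pump) && door) <-> (!net -> !hot) = True
      (!hot -> pump) && door = True
        !hot -> pump = True
          !hot = True
      !net -> !hot = True
        !net = True
        !hot = True
    !((rain && (key && !pump))) = True
      rain && (key && !pump) = False
        key && !pump = False
          !pump = False
Both conjuncts True, so the formula holds.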